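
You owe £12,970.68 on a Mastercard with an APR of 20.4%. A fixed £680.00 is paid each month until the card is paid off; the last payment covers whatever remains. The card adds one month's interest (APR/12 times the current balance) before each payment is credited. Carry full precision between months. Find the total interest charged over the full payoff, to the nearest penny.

Monthly rate r = 20.4%/12 = 1.7% = 0.017.
Payoff takes n = ⌈−ln(1 − rB₀/P)/ln(1+r)⌉ = ⌈23.252⌉ = 24 payments; the last is £172.26.
Total paid = 23·£680.00 + £172.26 = £15,812.26.
Total interest = total paid − principal = £15,812.26 − £12,970.68 = £2,841.58.

£2,841.58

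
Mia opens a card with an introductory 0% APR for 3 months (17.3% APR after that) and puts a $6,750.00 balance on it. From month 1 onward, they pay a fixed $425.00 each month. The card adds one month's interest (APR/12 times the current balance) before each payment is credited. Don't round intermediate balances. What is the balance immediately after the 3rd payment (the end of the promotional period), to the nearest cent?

$5,475.00

Promo months 1–3 at r₀ = 0%/12 = 0; months 4+ at r₁ = 17.3%/12 = 0.0144167.
After month 3 (no interest yet): B = $6,750.00 − 3·$425.00 = $5,475.00.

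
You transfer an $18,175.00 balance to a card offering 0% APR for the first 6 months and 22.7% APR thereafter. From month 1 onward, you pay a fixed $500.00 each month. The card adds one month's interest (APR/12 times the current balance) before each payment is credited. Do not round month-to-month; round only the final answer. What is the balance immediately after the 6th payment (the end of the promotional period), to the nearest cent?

Promo months 1–6 at r₀ = 0%/12 = 0; months 7+ at r₁ = 22.7%/12 = 0.0189167.
After month 6 (no interest yet): B = $18,175.00 − 6·$500.00 = $15,175.00.

$15,175.00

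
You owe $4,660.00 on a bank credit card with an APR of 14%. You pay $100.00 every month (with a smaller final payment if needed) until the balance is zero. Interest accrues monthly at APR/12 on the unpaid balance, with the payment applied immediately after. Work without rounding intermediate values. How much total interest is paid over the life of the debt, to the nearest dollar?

Monthly rate r = 14%/12 = 1.16667% = 0.0116667.
Payoff takes n = ⌈−ln(1 − rB₀/P)/ln(1+r)⌉ = ⌈67.637⌉ = 68 payments; the last is $63.84.
Total paid = 67·$100.00 + $63.84 = $6,763.84.
Total interest = total paid − principal = $6,763.84 − $4,660.00 = $2,103.84.

$2,104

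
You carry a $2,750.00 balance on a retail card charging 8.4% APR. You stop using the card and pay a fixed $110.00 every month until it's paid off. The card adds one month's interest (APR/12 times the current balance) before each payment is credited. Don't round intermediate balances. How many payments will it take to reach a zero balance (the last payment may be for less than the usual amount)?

28 payments

Monthly rate r = 8.4%/12 = 0.7% = 0.007.
Recurrence: B ← B·(1+r) − $110.00.
Month 1: interest $19.25; balance after payment $2,659.25.
Month 2: interest $18.61; balance after payment $2,567.86.
Closed form: n = −ln(1 − rB₀/P)/ln(1+r) = −ln(0.825)/ln(1.007) ≈ 27.578, so the balance reaches zero during payment 28.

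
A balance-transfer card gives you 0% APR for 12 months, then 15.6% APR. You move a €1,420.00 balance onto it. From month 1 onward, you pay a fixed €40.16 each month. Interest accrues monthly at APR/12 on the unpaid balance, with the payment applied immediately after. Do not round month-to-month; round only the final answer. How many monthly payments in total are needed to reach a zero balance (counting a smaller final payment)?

Promo months 1–12 at r₀ = 0%/12 = 0; months 13+ at r₁ = 15.6%/12 = 0.013.
After month 12 (no interest yet): B = €1,420.00 − 12·€40.16 = €938.08.
Then at r₁ with €40.16/mo: n₂ = −ln(1 − r₁·B/P)/ln(1+r₁) ≈ 28.02 → 29 more payments.

41 payments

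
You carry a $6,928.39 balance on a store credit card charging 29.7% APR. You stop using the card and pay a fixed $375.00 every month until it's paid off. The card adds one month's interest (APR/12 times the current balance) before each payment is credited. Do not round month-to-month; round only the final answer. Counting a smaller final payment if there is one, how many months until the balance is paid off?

Monthly rate r = 29.7%/12 = 2.475% = 0.02475.
Recurrence: B ← B·(1+r) − $375.00.
Month 1: interest $171.48; balance after payment $6,724.87.
Month 2: interest $166.44; balance after payment $6,516.31.
Closed form: n = −ln(1 − rB₀/P)/ln(1+r) = −ln(0.54273)/ln(1.02475) ≈ 24.997, so the balance reaches zero during payment 25.

25 months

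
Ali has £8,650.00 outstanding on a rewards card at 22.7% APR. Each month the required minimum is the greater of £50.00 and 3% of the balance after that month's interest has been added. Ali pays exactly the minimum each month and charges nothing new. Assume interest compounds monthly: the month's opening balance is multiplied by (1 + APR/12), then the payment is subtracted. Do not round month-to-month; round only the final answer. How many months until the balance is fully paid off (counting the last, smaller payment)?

Monthly rate r = 22.7%/12 = 1.89167% = 0.0189167.
While 3% of the post-interest balance exceeds £50.00, each month B ← (B·(1+r))·(1 − 0.03), i.e. B shrinks by the factor (1+r)·0.97 = 0.98835.
This holds for months 1–143. Entering month 144 the balance is £1,618.84; 3% of the post-interest balance is now below £50.00, so the flat £50.00 minimum applies from here.
From month 144 a fixed £50.00 at rate r clears £1,618.84 in 51 more payments. Total: 143 + 51 = 194 months.

194 months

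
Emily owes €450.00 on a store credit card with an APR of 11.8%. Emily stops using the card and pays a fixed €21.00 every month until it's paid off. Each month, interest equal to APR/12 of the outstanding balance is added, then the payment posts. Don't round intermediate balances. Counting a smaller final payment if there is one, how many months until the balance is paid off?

25 payments

Monthly rate r = 11.8%/12 = 0.983333% = 0.00983333.
Recurrence: B ← B·(1+r) − €21.00.
Month 1: interest €4.43; balance after payment €433.43.
Month 2: interest €4.26; balance after payment €416.69.
Closed form: n = −ln(1 − rB₀/P)/ln(1+r) = −ln(0.78929)/ln(1.00983) ≈ 24.182, so the balance reaches zero during payment 25.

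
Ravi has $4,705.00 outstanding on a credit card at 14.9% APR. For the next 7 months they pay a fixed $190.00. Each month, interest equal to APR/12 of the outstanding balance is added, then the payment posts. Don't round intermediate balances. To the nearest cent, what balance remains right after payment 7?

Monthly rate r = 14.9%/12 = 1.24167% = 0.0124167.
Each month: B ← B·(1+r) − $190.00.
Month 1: interest $58.42; balance after payment $4,573.42.
Month 2: interest $56.79; balance after payment $4,440.21.
Month 3: interest $55.13; balance after payment $4,305.34.
Month 4: interest $53.46; balance after payment $4,168.80.
Month 5: interest $51.76; balance after payment $4,030.56.
Month 6: interest $50.05; balance after payment $3,890.61.
Month 7: interest $48.31; balance after payment $3,748.91.

$3,748.91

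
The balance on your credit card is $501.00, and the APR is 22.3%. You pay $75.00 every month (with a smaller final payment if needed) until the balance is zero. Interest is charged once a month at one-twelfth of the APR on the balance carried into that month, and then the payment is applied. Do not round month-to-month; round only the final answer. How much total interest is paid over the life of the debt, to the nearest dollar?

$39

Monthly rate r = 22.3%/12 = 1.85833% = 0.0185833.
Payoff takes n = ⌈−ln(1 − rB₀/P)/ln(1+r)⌉ = ⌈7.199⌉ = 8 payments; the last is $15.00.
Total paid = 7·$75.00 + $15.00 = $540.00.
Total interest = total paid − principal = $540.00 − $501.00 = $39.00.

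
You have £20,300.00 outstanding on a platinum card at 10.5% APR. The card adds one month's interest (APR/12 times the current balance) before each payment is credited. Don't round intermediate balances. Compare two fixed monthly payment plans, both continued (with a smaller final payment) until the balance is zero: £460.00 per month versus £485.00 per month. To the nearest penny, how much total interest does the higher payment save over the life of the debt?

£375.66

Monthly rate r = 10.5%/12 = 0.875% = 0.00875.
At £460.00/mo: n = ⌈−ln(1 − rB₀/P)/ln(1+r)⌉ = 57 payments (last £6.46); total interest = total paid − £20,300.00 = £5,466.46.
At £485.00/mo: 53 payments (last £170.80); total interest £5,090.80.
Interest saved = £5,466.46 − £5,090.80 = £375.66.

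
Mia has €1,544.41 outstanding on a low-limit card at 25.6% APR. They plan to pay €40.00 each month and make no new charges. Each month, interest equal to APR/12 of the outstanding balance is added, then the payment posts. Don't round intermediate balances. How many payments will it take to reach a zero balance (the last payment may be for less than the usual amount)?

83 months

Monthly rate r = 25.6%/12 = 2.13333% = 0.0213333.
Recurrence: B ← B·(1+r) − €40.00.
Month 1: interest €32.95; balance after payment €1,537.36.
Month 2: interest €32.80; balance after payment €1,530.15.
Closed form: n = −ln(1 − rB₀/P)/ln(1+r) = −ln(0.17631)/ln(1.02133) ≈ 82.216, so the balance reaches zero during payment 83.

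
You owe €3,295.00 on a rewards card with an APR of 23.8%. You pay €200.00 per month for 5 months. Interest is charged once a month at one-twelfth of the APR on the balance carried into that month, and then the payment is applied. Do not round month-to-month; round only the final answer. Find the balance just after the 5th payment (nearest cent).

€2,594.51

Monthly rate r = 23.8%/12 = 1.98333% = 0.0198333.
Each month: B ← B·(1+r) − €200.00.
Month 1: interest €65.35; balance after payment €3,160.35.
Month 2: interest €62.68; balance after payment €3,023.03.
Month 3: interest €59.96; balance after payment €2,882.99.
Month 4: interest €57.18; balance after payment €2,740.17.
Month 5: interest €54.35; balance after payment €2,594.51.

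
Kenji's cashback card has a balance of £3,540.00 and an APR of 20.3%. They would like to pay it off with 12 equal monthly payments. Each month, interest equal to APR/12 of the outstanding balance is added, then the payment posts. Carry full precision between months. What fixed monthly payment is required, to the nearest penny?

Monthly rate r = 20.3%/12 = 1.69167% = 0.0169167.
Level-payment amortization: P = B₀·r / (1 − (1+r)^(−n)) = 3540.00·0.0169167 / (1 − 1.01692^(−12)).
Denominator 1 − (1+r)^(−12) = 0.182334606.
P = 59.885 / 0.182334606 ≈ 328.43.

£328.43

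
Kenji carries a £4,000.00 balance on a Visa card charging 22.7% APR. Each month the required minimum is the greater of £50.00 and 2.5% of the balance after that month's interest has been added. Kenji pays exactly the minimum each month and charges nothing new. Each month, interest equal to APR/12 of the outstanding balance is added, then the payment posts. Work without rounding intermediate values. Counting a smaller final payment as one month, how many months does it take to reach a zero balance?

181 months

Monthly rate r = 22.7%/12 = 1.89167% = 0.0189167.
While 2.5% of the post-interest balance exceeds £50.00, each month B ← (B·(1+r))·(1 − 0.025), i.e. B shrinks by the factor (1+r)·0.975 = 0.99344.
This holds for months 1–109. Entering month 110 the balance is £1,952.89; 2.5% of the post-interest balance is now below £50.00, so the flat £50.00 minimum applies from here.
From month 110 a fixed £50.00 at rate r clears £1,952.89 in 72 more payments. Total: 109 + 72 = 181 months.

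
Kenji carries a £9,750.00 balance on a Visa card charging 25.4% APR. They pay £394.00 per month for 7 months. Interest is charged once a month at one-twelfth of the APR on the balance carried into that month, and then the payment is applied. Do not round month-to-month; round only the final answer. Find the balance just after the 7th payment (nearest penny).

£8,350.22

Monthly rate r = 25.4%/12 = 2.11667% = 0.0211667.
Each month: B ← B·(1+r) − £394.00.
Month 1: interest £206.38; balance after payment £9,562.38.
Month 2: interest £202.40; balance after payment £9,370.78.
Month 3: interest £198.35; balance after payment £9,175.13.
Month 4: interest £194.21; balance after payment £8,975.33.
Month 5: interest £189.98; balance after payment £8,771.31.
Month 6: interest £185.66; balance after payment £8,562.97.
Month 7: interest £181.25; balance after payment £8,350.22.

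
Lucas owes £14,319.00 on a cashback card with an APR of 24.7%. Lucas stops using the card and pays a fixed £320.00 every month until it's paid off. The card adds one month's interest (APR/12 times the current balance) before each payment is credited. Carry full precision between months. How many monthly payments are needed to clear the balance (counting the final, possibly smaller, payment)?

Monthly rate r = 24.7%/12 = 2.05833% = 0.0205833.
Recurrence: B ← B·(1+r) − £320.00.
Month 1: interest £294.73; balance after payment £14,293.73.
Month 2: interest £294.21; balance after payment £14,267.95.
Closed form: n = −ln(1 − rB₀/P)/ln(1+r) = −ln(0.07896)/ln(1.02058) ≈ 124.608, so the balance reaches zero during payment 125.

125 payments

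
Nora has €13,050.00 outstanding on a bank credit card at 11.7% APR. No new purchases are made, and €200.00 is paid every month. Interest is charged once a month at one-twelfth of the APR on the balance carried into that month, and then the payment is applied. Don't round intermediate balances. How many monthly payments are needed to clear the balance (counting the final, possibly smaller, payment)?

Monthly rate r = 11.7%/12 = 0.975% = 0.00975.
Recurrence: B ← B·(1+r) − €200.00.
Month 1: interest €127.24; balance after payment €12,977.24.
Month 2: interest €126.53; balance after payment €12,903.77.
Closed form: n = −ln(1 − rB₀/P)/ln(1+r) = −ln(0.36381)/ln(1.00975) ≈ 104.209, so the balance reaches zero during payment 105.

105 payments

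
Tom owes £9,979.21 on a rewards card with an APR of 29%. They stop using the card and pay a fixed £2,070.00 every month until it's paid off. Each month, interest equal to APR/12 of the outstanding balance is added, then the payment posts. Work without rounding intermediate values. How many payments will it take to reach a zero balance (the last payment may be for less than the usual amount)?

6 months

Monthly rate r = 29%/12 = 2.41667% = 0.0241667.
Recurrence: B ← B·(1+r) − £2,070.00.
Month 1: interest £241.16; balance after payment £8,150.37.
Month 2: interest £196.97; balance after payment £6,277.34.
Month 3: interest £151.70; balance after payment £4,359.04.
Month 4: interest £105.34; balance after payment £2,394.39.
Month 5: interest £57.86; balance after payment £382.25.
Month 6: interest £9.24; balance after payment £0.00.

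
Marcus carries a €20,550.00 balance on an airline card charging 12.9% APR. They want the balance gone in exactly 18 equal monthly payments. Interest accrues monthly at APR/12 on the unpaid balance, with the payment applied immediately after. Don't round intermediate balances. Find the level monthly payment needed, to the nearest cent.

Monthly rate r = 12.9%/12 = 1.075% = 0.01075.
Level-payment amortization: P = B₀·r / (1 − (1+r)^(−n)) = 20550.00·0.01075 / (1 − 1.01075^(−18)).
Denominator 1 − (1+r)^(−18) = 0.175078733.
P = 220.913 / 0.175078733 ≈ 1261.79.

€1,261.79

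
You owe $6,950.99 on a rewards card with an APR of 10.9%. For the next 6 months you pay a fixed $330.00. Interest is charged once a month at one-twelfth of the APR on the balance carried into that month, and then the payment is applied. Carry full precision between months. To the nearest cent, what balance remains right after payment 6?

$5,313.02

Monthly rate r = 10.9%/12 = 0.908333% = 0.00908333.
Each month: B ← B·(1+r) − $330.00.
Month 1: interest $63.14; balance after payment $6,684.13.
Month 2: interest $60.71; balance after payment $6,414.84.
Month 3: interest $58.27; balance after payment $6,143.11.
Month 4: interest $55.80; balance after payment $5,868.91.
Month 5: interest $53.31; balance after payment $5,592.22.
Month 6: interest $50.80; balance after payment $5,313.02.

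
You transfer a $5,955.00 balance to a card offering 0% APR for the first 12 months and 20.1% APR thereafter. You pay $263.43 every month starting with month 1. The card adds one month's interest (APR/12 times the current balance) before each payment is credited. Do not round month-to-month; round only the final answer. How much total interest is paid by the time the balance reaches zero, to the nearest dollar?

$308

Promo months 1–12 at r₀ = 0%/12 = 0; months 13+ at r₁ = 20.1%/12 = 0.01675.
After month 12 (no interest yet): B = $5,955.00 − 12·$263.43 = $2,793.84.
Then at r₁ with $263.43/mo: n₂ = −ln(1 − r₁·B/P)/ln(1+r₁) ≈ 11.77 → 12 more payments.
Total paid = 23·$263.43 + $204.29 = $6,263.18; interest = $6,263.18 − $5,955.00 = $308.18.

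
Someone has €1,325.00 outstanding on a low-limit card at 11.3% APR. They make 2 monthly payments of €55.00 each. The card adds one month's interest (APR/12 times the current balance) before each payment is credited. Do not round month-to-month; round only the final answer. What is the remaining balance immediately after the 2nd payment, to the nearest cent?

€1,239.55

Monthly rate r = 11.3%/12 = 0.941667% = 0.00941667.
Each month: B ← B·(1+r) − €55.00.
Month 1: interest €12.48; balance after payment €1,282.48.
Month 2: interest €12.08; balance after payment €1,239.55.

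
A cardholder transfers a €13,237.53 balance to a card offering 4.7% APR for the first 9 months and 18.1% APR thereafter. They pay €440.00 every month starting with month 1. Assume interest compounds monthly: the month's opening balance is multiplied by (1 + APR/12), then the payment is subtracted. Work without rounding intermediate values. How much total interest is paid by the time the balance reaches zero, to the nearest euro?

Promo months 1–9 at r₀ = 4.7%/12 = 0.00391667; months 10+ at r₁ = 18.1%/12 = 0.0150833.
After month 9: iterate B ← B·(1+r₀) − €440.00 for 9 months → €9,688.92.
Then at r₁ with €440.00/mo: n₂ = −ln(1 − r₁·B/P)/ln(1+r₁) ≈ 26.96 → 27 more payments.
Total paid = 35·€440.00 + €424.42 = €15,824.42; interest = €15,824.42 − €13,237.53 = €2,586.89.

€2,587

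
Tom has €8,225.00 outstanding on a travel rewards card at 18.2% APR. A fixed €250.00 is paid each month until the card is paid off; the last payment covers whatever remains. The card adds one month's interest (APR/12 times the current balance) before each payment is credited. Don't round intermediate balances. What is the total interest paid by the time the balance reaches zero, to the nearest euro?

€3,253

Monthly rate r = 18.2%/12 = 1.51667% = 0.0151667.
Payoff takes n = ⌈−ln(1 − rB₀/P)/ln(1+r)⌉ = ⌈45.913⌉ = 46 payments; the last is €228.34.
Total paid = 45·€250.00 + €228.34 = €11,478.34.
Total interest = total paid − principal = €11,478.34 − €8,225.00 = €3,253.34.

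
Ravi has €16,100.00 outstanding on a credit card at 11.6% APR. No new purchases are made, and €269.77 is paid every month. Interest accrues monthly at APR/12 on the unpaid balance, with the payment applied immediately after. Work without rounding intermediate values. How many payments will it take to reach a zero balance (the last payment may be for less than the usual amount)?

90 months

Monthly rate r = 11.6%/12 = 0.966667% = 0.00966667.
Recurrence: B ← B·(1+r) − €269.77.
Month 1: interest €155.63; balance after payment €15,985.86.
Month 2: interest €154.53; balance after payment €15,870.62.
Closed form: n = −ln(1 − rB₀/P)/ln(1+r) = −ln(0.42309)/ln(1.00967) ≈ 89.413, so the balance reaches zero during payment 90.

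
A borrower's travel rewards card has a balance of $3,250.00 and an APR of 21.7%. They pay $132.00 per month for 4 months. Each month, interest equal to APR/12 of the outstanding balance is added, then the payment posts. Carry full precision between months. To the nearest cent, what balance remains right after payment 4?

$2,949.04

Monthly rate r = 21.7%/12 = 1.80833% = 0.0180833.
Each month: B ← B·(1+r) − $132.00.
Month 1: interest $58.77; balance after payment $3,176.77.
Month 2: interest $57.45; balance after payment $3,102.22.
Month 3: interest $56.10; balance after payment $3,026.32.
Month 4: interest $54.73; balance after payment $2,949.04.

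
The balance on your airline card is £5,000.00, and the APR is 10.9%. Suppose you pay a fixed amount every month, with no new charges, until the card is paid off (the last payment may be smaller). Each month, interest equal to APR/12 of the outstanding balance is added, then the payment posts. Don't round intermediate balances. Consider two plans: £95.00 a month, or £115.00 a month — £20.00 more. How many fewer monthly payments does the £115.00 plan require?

Monthly rate r = 10.9%/12 = 0.908333% = 0.00908333.
At £95.00/mo: n = ⌈−ln(1 − rB₀/P)/ln(1+r)⌉ = 72 payments (last £86.36); total interest = total paid − £5,000.00 = £1,831.36.
At £115.00/mo: 56 payments (last £64.72); total interest £1,389.72.
Payments saved = 72 − 56 = 16.

16 fewer payments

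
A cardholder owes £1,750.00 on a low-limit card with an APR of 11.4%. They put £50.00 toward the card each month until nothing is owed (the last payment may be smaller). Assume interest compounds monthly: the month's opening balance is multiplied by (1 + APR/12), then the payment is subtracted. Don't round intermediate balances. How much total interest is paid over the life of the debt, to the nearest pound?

£388

Monthly rate r = 11.4%/12 = 0.95% = 0.0095.
Payoff takes n = ⌈−ln(1 − rB₀/P)/ln(1+r)⌉ = ⌈42.751⌉ = 43 payments; the last is £37.59.
Total paid = 42·£50.00 + £37.59 = £2,137.59.
Total interest = total paid − principal = £2,137.59 − £1,750.00 = £387.59.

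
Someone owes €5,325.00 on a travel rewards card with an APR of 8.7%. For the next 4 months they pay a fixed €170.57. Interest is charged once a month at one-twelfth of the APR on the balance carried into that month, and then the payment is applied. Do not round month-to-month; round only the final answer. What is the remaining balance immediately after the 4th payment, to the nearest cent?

€4,791.38

Monthly rate r = 8.7%/12 = 0.725% = 0.00725.
Each month: B ← B·(1+r) − €170.57.
Month 1: interest €38.61; balance after payment €5,193.04.
Month 2: interest €37.65; balance after payment €5,060.12.
Month 3: interest €36.69; balance after payment €4,926.23.
Month 4: interest €35.72; balance after payment €4,791.38.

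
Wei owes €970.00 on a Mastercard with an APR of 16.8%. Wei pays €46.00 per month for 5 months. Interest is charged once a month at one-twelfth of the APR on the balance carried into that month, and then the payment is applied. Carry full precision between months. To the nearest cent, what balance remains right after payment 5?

Monthly rate r = 16.8%/12 = 1.4% = 0.014.
Each month: B ← B·(1+r) − €46.00.
Month 1: interest €13.58; balance after payment €937.58.
Month 2: interest €13.13; balance after payment €904.71.
Month 3: interest €12.67; balance after payment €871.37.
Month 4: interest €12.20; balance after payment €837.57.
Month 5: interest €11.73; balance after payment €803.30.

€803.30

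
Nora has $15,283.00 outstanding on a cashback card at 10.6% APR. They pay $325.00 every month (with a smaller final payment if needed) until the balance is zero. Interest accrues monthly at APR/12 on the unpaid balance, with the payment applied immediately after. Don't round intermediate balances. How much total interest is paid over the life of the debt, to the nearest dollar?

$4,554

Monthly rate r = 10.6%/12 = 0.883333% = 0.00883333.
Payoff takes n = ⌈−ln(1 − rB₀/P)/ln(1+r)⌉ = ⌈61.038⌉ = 62 payments; the last is $12.35.
Total paid = 61·$325.00 + $12.35 = $19,837.35.
Total interest = total paid − principal = $19,837.35 − $15,283.00 = $4,554.35.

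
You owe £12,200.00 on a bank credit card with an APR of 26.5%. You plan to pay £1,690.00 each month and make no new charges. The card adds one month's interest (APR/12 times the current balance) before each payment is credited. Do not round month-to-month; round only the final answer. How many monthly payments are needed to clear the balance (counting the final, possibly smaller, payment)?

Monthly rate r = 26.5%/12 = 2.20833% = 0.0220833.
Recurrence: B ← B·(1+r) − £1,690.00.
Month 1: interest £269.42; balance after payment £10,779.42.
Month 2: interest £238.05; balance after payment £9,327.46.
Closed form: n = −ln(1 − rB₀/P)/ln(1+r) = −ln(0.84058)/ln(1.02208) ≈ 7.950, so the balance reaches zero during payment 8.

8 payments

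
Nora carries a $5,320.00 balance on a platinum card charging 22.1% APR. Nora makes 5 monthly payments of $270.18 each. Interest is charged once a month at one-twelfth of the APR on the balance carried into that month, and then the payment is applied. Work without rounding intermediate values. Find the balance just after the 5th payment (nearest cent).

$4,426.68

Monthly rate r = 22.1%/12 = 1.84167% = 0.0184167.
Each month: B ← B·(1+r) − $270.18.
Month 1: interest $97.98; balance after payment $5,147.80.
Month 2: interest $94.81; balance after payment $4,972.42.
Month 3: interest $91.58; balance after payment $4,793.82.
Month 4: interest $88.29; balance after payment $4,611.92.
Month 5: interest $84.94; balance after payment $4,426.68.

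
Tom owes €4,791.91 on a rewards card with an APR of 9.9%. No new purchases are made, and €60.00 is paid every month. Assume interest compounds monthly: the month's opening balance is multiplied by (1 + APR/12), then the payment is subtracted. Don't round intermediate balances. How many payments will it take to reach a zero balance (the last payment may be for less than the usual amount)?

Monthly rate r = 9.9%/12 = 0.825% = 0.00825.
Recurrence: B ← B·(1+r) − €60.00.
Month 1: interest €39.53; balance after payment €4,771.44.
Month 2: interest €39.36; balance after payment €4,750.81.
Closed form: n = −ln(1 − rB₀/P)/ln(1+r) = −ln(0.34111)/ln(1.00825) ≈ 130.906, so the balance reaches zero during payment 131.

131 payments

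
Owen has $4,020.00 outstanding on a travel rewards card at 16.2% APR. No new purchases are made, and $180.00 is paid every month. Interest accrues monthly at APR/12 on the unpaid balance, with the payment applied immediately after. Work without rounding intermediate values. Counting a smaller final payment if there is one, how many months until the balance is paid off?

27 payments

Monthly rate r = 16.2%/12 = 1.35% = 0.0135.
Recurrence: B ← B·(1+r) − $180.00.
Month 1: interest $54.27; balance after payment $3,894.27.
Month 2: interest $52.57; balance after payment $3,766.84.
Closed form: n = −ln(1 − rB₀/P)/ln(1+r) = −ln(0.6985)/ln(1.0135) ≈ 26.758, so the balance reaches zero during payment 27.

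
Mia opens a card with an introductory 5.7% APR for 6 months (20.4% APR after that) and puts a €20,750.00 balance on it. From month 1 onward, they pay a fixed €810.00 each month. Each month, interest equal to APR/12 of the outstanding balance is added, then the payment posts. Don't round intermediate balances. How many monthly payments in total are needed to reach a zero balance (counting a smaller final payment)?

32 payments

Promo months 1–6 at r₀ = 5.7%/12 = 0.00475; months 7+ at r₁ = 20.4%/12 = 0.017.
After month 6: iterate B ← B·(1+r₀) − €810.00 for 6 months → €16,430.36.
Then at r₁ with €810.00/mo: n₂ = −ln(1 − r₁·B/P)/ln(1+r₁) ≈ 25.09 → 26 more payments.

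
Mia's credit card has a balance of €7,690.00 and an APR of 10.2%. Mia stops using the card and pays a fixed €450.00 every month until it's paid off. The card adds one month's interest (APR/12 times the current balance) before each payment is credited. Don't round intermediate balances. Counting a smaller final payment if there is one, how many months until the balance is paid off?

19 payments

Monthly rate r = 10.2%/12 = 0.85% = 0.0085.
Recurrence: B ← B·(1+r) − €450.00.
Month 1: interest €65.36; balance after payment €7,305.36.
Month 2: interest €62.10; balance after payment €6,917.46.
Closed form: n = −ln(1 − rB₀/P)/ln(1+r) = −ln(0.85474)/ln(1.0085) ≈ 18.543, so the balance reaches zero during payment 19.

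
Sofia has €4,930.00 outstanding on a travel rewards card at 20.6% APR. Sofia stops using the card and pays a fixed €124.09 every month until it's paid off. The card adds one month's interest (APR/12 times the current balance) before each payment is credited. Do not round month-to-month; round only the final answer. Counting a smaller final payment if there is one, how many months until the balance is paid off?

68 months

Monthly rate r = 20.6%/12 = 1.71667% = 0.0171667.
Recurrence: B ← B·(1+r) − €124.09.
Month 1: interest €84.63; balance after payment €4,890.54.
Month 2: interest €83.95; balance after payment €4,850.41.
Closed form: n = −ln(1 − rB₀/P)/ln(1+r) = −ln(0.31798)/ln(1.01717) ≈ 67.315, so the balance reaches zero during payment 68.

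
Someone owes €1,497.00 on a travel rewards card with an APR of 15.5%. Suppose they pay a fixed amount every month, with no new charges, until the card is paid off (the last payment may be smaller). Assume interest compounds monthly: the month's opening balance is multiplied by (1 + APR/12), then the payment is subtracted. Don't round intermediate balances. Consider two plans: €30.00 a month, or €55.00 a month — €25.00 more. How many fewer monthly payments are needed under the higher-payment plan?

Monthly rate r = 15.5%/12 = 1.29167% = 0.0129167.
At €30.00/mo: n = ⌈−ln(1 − rB₀/P)/ln(1+r)⌉ = 81 payments (last €17.88); total interest = total paid − €1,497.00 = €920.88.
At €55.00/mo: 34 payments (last €41.54); total interest €359.54.
Payments saved = 81 − 34 = 47.

47 fewer payments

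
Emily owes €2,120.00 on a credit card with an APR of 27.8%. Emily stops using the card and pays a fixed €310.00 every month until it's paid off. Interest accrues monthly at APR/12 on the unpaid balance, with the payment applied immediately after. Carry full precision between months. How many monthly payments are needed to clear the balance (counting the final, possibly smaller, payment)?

8 payments

Monthly rate r = 27.8%/12 = 2.31667% = 0.0231667.
Recurrence: B ← B·(1+r) − €310.00.
Month 1: interest €49.11; balance after payment €1,859.11.
Month 2: interest €43.07; balance after payment €1,592.18.
Closed form: n = −ln(1 − rB₀/P)/ln(1+r) = −ln(0.84157)/ln(1.02317) ≈ 7.531, so the balance reaches zero during payment 8.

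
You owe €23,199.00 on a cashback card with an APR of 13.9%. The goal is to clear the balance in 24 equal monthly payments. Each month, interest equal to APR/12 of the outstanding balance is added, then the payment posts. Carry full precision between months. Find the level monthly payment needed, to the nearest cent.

€1,112.76

Monthly rate r = 13.9%/12 = 1.15833% = 0.0115833.
Level-payment amortization: P = B₀·r / (1 − (1+r)^(−n)) = 23199.00·0.0115833 / (1 − 1.01158^(−24)).
Denominator 1 − (1+r)^(−24) = 0.241492235.
P = 268.722 / 0.241492235 ≈ 1112.76.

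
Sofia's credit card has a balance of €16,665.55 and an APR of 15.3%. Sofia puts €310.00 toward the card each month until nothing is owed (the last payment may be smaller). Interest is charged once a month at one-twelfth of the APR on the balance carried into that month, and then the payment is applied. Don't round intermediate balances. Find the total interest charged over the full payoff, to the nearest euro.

Monthly rate r = 15.3%/12 = 1.275% = 0.01275.
Payoff takes n = ⌈−ln(1 − rB₀/P)/ln(1+r)⌉ = ⌈91.289⌉ = 92 payments; the last is €89.91.
Total paid = 91·€310.00 + €89.91 = €28,299.91.
Total interest = total paid − principal = €28,299.91 − €16,665.55 = €11,634.36.

€11,634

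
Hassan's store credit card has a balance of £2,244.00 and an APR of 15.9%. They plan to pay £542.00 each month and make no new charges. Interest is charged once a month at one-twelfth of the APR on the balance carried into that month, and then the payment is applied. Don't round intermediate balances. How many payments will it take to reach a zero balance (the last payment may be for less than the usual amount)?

5 months

Monthly rate r = 15.9%/12 = 1.325% = 0.01325.
Recurrence: B ← B·(1+r) − £542.00.
Month 1: interest £29.73; balance after payment £1,731.73.
Month 2: interest £22.95; balance after payment £1,212.68.
Month 3: interest £16.07; balance after payment £686.75.
Month 4: interest £9.10; balance after payment £153.85.
Month 5: interest £2.04; balance after payment £0.00.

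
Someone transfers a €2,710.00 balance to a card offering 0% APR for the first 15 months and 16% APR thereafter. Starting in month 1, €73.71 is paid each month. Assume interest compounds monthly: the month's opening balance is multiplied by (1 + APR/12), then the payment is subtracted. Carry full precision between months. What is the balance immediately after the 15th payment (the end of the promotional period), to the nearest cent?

€1,604.35

Promo months 1–15 at r₀ = 0%/12 = 0; months 16+ at r₁ = 16%/12 = 0.0133333.
After month 15 (no interest yet): B = €2,710.00 − 15·€73.71 = €1,604.35.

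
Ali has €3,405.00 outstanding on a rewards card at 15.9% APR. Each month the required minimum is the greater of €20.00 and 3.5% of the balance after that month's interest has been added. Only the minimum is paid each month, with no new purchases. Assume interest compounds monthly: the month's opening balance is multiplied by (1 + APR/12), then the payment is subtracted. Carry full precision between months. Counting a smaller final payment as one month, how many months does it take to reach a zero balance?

Monthly rate r = 15.9%/12 = 1.325% = 0.01325.
While 3.5% of the post-interest balance exceeds €20.00, each month B ← (B·(1+r))·(1 − 0.035), i.e. B shrinks by the factor (1+r)·0.965 = 0.97779.
This holds for months 1–81. Entering month 82 the balance is €551.92; 3.5% of the post-interest balance is now below €20.00, so the flat €20.00 minimum applies from here.
From month 82 a fixed €20.00 at rate r clears €551.92 in 35 more payments. Total: 81 + 35 = 116 months.

116 months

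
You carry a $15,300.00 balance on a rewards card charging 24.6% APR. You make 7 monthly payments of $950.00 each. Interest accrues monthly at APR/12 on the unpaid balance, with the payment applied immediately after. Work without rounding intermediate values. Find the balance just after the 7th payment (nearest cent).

Monthly rate r = 24.6%/12 = 2.05% = 0.0205.
Each month: B ← B·(1+r) − $950.00.
Month 1: interest $313.65; balance after payment $14,663.65.
Month 2: interest $300.60; balance after payment $14,014.25.
Month 3: interest $287.29; balance after payment $13,351.55.
Month 4: interest $273.71; balance after payment $12,675.25.
Month 5: interest $259.84; balance after payment $11,985.10.
Month 6: interest $245.69; balance after payment $11,280.79.
Month 7: interest $231.26; balance after payment $10,562.05.

$10,562.05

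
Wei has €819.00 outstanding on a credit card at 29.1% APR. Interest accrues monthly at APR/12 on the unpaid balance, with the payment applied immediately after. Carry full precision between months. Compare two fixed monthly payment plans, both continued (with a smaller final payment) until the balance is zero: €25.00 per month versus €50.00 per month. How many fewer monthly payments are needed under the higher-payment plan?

Monthly rate r = 29.1%/12 = 2.425% = 0.02425.
At €25.00/mo: n = ⌈−ln(1 − rB₀/P)/ln(1+r)⌉ = 67 payments (last €0.60); total interest = total paid − €819.00 = €831.60.
At €50.00/mo: 22 payments (last €6.37); total interest €237.37.
Payments saved = 67 − 22 = 45.

45 fewer payments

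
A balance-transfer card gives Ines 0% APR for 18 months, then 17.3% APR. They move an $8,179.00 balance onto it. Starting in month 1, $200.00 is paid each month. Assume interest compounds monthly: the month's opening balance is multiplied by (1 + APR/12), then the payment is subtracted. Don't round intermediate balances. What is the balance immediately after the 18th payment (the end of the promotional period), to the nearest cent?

Promo months 1–18 at r₀ = 0%/12 = 0; months 19+ at r₁ = 17.3%/12 = 0.0144167.
After month 18 (no interest yet): B = $8,179.00 − 18·$200.00 = $4,579.00.

$4,579.00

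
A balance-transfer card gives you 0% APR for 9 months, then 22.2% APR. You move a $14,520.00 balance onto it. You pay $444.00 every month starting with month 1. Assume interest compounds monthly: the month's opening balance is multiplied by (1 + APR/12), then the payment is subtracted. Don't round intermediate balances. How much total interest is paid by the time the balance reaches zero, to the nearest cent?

Promo months 1–9 at r₀ = 0%/12 = 0; months 10+ at r₁ = 22.2%/12 = 0.0185.
After month 9 (no interest yet): B = $14,520.00 − 9·$444.00 = $10,524.00.
Then at r₁ with $444.00/mo: n₂ = −ln(1 − r₁·B/P)/ln(1+r₁) ≈ 31.48 → 32 more payments.
Total paid = 40·$444.00 + $216.20 = $17,976.20; interest = $17,976.20 − $14,520.00 = $3,456.20.

$3,456.20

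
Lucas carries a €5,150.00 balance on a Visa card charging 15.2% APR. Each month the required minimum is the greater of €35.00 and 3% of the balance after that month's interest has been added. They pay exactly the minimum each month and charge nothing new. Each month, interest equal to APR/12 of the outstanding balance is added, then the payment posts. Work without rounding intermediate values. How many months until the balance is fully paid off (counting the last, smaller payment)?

127 months

Monthly rate r = 15.2%/12 = 1.26667% = 0.0126667.
While 3% of the post-interest balance exceeds €35.00, each month B ← (B·(1+r))·(1 − 0.03), i.e. B shrinks by the factor (1+r)·0.97 = 0.98229.
This holds for months 1–84. Entering month 85 the balance is €1,147.68; 3% of the post-interest balance is now below €35.00, so the flat €35.00 minimum applies from here.
From month 85 a fixed €35.00 at rate r clears €1,147.68 in 43 more payments. Total: 84 + 43 = 127 months.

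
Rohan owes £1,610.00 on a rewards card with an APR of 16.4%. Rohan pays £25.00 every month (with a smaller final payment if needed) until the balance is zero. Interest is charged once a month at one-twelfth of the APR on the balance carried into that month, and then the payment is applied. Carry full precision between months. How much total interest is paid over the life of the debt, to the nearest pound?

Monthly rate r = 16.4%/12 = 1.36667% = 0.0136667.
Payoff takes n = ⌈−ln(1 − rB₀/P)/ln(1+r)⌉ = ⌈156.281⌉ = 157 payments; the last is £7.06.
Total paid = 156·£25.00 + £7.06 = £3,907.06.
Total interest = total paid − principal = £3,907.06 − £1,610.00 = £2,297.06.

£2,297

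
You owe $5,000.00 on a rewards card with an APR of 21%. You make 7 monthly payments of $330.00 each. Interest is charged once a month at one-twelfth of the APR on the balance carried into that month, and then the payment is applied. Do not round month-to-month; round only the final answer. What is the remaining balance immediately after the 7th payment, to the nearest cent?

$3,210.74

Monthly rate r = 21%/12 = 1.75% = 0.0175.
Each month: B ← B·(1+r) − $330.00.
Month 1: interest $87.50; balance after payment $4,757.50.
Month 2: interest $83.26; balance after payment $4,510.76.
Month 3: interest $78.94; balance after payment $4,259.69.
Month 4: interest $74.54; balance after payment $4,004.24.
Month 5: interest $70.07; balance after payment $3,744.31.
Month 6: interest $65.53; balance after payment $3,479.84.
Month 7: interest $60.90; balance after payment $3,210.74.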